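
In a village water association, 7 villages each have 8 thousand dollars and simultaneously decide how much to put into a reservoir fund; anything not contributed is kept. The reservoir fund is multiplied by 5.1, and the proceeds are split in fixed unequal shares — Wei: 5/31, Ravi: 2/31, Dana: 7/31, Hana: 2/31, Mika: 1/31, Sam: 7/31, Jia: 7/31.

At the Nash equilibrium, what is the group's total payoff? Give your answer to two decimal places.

154.40 thousand dollars

Each unit j contributes comes back to j as 5.1 × (j's share), so j prefers to contribute only if that share exceeds 1/5.1 = 0.1961; otherwise keeping the unit dominates.
Dana, Sam and Jia are above the threshold, contributing 8 each; the remaining 4 contribute 0. Total contributed: 24.
The reservoir fund pays out 5.1 × 24 = 122.40 in total (split across the unequal shares, but the aggregate is all that matters for the group sum).
The 4 free-riders keep 8 each, adding 32. Group total = 32 + 122.40 = 154.40.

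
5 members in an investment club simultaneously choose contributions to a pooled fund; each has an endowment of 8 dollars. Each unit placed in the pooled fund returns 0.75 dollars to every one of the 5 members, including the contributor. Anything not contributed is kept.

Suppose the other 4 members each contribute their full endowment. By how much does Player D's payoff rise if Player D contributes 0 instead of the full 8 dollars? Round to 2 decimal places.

2.00 dollars

Switching from a contribution of 8 to 0 lets Player D keep an extra 8 dollars, but lowers the pooled fund by 8, which costs Player D their own share of that drop: 0.75 × 8 = 6.00.
Net gain = 8 − 6.00 = 2.00. The private return per contributed unit (0.75) is below 1, so free-riding is indeed the best response regardless of what the others do.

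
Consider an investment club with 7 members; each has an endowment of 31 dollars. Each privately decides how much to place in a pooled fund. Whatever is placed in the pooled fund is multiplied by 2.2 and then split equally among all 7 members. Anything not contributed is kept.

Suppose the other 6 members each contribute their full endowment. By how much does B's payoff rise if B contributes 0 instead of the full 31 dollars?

Switching from a contribution of 31 to 0 lets B keep an extra 31 dollars, but lowers the pooled fund by 31, which costs B their own share of that drop: 2.2/7 × 31 = 9.74.
Net gain = 31 − 9.74 = 21.26. The private return per contributed unit (0.3143) is below 1, so free-riding is indeed the best response regardless of what the others do.

21.26 dollars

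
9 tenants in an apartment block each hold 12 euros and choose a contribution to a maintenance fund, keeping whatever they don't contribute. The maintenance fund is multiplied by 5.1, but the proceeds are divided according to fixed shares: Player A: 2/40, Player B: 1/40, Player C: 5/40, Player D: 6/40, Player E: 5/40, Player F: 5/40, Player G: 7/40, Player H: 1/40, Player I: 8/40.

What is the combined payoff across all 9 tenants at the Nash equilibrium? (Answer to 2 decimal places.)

157.20 euros

For player j, contributing a unit is worthwhile iff 5.1 × (j's share) ≥ 1, i.e. iff j's share is at least 0.1961.
Player I alone (share 8/40) is above the threshold, contributing 12; the remaining 8 contribute 0. Total contributed: 12.
The maintenance fund pays out 5.1 × 12 = 61.20 in total (split across the unequal shares, but the aggregate is all that matters for the group sum).
The 8 free-riders keep 12 each, adding 96. Group total = 96 + 61.20 = 157.20.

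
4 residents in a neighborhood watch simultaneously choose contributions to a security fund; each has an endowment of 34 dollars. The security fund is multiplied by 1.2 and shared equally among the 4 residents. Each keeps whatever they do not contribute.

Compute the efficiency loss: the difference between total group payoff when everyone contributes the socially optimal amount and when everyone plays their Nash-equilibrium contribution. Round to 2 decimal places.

Each contributed unit returns 1.2/4 = 0.3000 to its contributor — below 1 — so contributing 0 is dominant for every player. At the Nash equilibrium everyone keeps their 34, and the group total is 4 × 34 = 136.
Each contributed unit returns 1.200 to the group as a whole (0.3000 to each of 4 players), which exceeds 1, so the social optimum is full contribution: group total = 1.200 × 136 = 163.20.
Efficiency loss = 163.20 − 136 = 27.20.

27.20 dollars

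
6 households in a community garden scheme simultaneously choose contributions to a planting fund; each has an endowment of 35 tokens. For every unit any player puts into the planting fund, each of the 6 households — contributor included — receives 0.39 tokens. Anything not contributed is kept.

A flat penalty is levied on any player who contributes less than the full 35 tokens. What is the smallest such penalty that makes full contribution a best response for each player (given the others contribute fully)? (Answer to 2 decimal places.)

Given the others contribute fully, the best deviation is to contribute 0 (any partial contribution still incurs the fine and gives up units whose private return 0.39 is below 1).
Deviating from 35 to 0 saves 35 tokens but forfeits the deviator's share of the drop in the planting fund: 0.39 × 35 = 13.65.
So the deviation gain is 35 − 13.65 = 21.35, and the fine must be at least 21.35 tokens to wipe it out.

21.35 tokens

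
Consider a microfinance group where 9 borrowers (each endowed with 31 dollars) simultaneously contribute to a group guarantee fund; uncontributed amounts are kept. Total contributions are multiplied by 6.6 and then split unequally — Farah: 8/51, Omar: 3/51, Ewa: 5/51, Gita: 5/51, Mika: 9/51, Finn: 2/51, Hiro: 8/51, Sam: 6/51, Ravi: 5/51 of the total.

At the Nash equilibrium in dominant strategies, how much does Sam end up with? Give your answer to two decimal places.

103.21 dollars

Each unit j contributes comes back to j as 6.6 × (j's share), so j prefers to contribute only if that share exceeds 1/6.6 = 0.1515; otherwise keeping the unit dominates.
Farah, Mika and Hiro are above the threshold, contributing 31 each; the remaining 6 contribute 0. Total contributed: 93.
Sam keeps 31 and receives 6.6 × 93 × 6/51 = 72.21 from the group guarantee fund, for a payoff of 103.21.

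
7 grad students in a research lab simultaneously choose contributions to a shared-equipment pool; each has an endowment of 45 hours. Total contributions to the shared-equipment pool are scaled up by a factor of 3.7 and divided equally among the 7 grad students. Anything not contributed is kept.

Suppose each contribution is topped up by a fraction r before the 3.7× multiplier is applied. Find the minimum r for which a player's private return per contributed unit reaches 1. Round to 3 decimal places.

With matching at rate r, one contributed unit becomes (1 + r) in the shared-equipment pool and returns 3.7 × (1 + r) / 7 to the contributor.
Setting this equal to 1: 1 + r = 7/3.7 = 1.8919.
So the minimum matching rate is r = 1.8919 − 1 = 0.892.

0.892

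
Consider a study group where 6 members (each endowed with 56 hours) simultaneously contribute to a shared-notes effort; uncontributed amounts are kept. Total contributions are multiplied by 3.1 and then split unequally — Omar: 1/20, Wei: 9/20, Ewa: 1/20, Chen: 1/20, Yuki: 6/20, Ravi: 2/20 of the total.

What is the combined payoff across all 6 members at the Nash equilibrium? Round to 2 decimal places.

For player j, contributing a unit is worthwhile iff 3.1 × (j's share) ≥ 1, i.e. iff j's share is at least 0.3226.
The only share above 0.3226 is Wei's 9/20, contributing 56; the remaining 5 contribute 0. Total contributed: 56.
The shared-notes effort pays out 3.1 × 56 = 173.60 in total (split across the unequal shares, but the aggregate is all that matters for the group sum).
The 5 free-riders keep 56 each, adding 280. Group total = 280 + 173.60 = 453.60.

453.60 hours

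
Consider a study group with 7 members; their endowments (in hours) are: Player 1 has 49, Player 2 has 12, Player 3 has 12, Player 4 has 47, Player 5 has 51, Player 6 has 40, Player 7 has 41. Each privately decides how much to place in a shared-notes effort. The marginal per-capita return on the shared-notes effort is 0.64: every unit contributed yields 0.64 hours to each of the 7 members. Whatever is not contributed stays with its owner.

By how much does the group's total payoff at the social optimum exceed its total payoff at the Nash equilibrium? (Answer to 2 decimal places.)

876.96 hours

The private return per contributed unit is 0.64 < 1 for everyone, so the Nash equilibrium is zero contribution and the group total is Σ E_j = 49 + 12 + 12 + 47 + 51 + 40 + 41 = 252.
Each contributed unit returns 4.480 to the group, so the social optimum is full contribution by everyone: group total = 4.480 × 252 = 1128.96.
Efficiency loss = (4.480 − 1) × 252 = 876.96.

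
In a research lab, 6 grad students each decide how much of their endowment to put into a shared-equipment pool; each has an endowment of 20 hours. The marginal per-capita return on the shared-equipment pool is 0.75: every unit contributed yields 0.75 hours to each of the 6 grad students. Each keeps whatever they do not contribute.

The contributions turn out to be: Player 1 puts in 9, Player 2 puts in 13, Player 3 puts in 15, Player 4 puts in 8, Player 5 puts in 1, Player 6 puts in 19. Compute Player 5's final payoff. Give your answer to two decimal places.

67.75 hours

Total contributed: 9 + 13 + 15 + 8 + 1 + 19 = 65.
Each receives 0.75 × 65 = 48.75 from the shared-equipment pool.
Player 5 keeps 20 − 1 = 19, so Player 5's payoff is 19 + 48.75 = 67.75.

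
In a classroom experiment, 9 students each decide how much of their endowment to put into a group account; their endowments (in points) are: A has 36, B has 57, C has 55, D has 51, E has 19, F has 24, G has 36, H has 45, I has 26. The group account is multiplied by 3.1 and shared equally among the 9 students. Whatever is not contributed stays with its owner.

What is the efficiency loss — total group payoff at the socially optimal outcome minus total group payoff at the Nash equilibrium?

732.90 points

The private return per contributed unit is 3.1/9 = 0.3444 < 1 for every player regardless of endowment, so the Nash equilibrium is zero contribution and the group total is Σ E_j = 36 + 57 + 55 + 51 + 19 + 24 + 36 + 45 + 26 = 349.
Each contributed unit returns 3.100 to the group, so the social optimum is full contribution by everyone: group total = 3.100 × 349 = 1081.90.
Efficiency loss = (3.100 − 1) × 349 = 732.90.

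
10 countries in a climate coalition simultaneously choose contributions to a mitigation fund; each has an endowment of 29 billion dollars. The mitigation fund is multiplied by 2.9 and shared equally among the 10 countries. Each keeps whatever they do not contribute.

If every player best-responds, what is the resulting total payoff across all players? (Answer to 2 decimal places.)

290.00 billion dollars

Each contributed unit returns 2.9/10 = 0.2900 to its contributor — below 1 — so contributing 0 is dominant for every player. At the Nash equilibrium everyone keeps their 29, and the group total is 10 × 29 = 290.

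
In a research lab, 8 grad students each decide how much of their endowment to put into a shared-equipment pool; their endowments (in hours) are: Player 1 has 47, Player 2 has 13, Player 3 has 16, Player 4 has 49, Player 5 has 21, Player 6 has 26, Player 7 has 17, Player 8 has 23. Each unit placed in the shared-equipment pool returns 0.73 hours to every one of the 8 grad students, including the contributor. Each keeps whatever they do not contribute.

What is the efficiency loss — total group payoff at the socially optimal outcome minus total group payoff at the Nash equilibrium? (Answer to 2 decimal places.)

1026.08 hours

The private return per contributed unit is 0.73 < 1 for everyone, so the Nash equilibrium is zero contribution and the group total is Σ E_j = 47 + 13 + 16 + 49 + 21 + 26 + 17 + 23 = 212.
Each contributed unit returns 5.840 to the group, so the social optimum is full contribution by everyone: group total = 5.840 × 212 = 1238.08.
Efficiency loss = (5.840 − 1) × 212 = 1026.08.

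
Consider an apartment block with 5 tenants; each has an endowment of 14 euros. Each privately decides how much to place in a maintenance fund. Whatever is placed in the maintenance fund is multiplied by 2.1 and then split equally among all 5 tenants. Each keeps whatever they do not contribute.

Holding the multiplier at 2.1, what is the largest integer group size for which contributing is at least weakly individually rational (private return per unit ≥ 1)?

2

Private return per unit is 2.1/(group size), which is ≥ 1 whenever the group size is ≤ 2.1.
The largest such integer is 2.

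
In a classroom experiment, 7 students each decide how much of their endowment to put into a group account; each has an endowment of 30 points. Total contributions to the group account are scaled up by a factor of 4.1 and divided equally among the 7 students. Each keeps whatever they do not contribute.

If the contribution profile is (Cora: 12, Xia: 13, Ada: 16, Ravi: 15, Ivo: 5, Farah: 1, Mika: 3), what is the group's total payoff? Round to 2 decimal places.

Total contributed: 12 + 13 + 16 + 15 + 5 + 1 + 3 = 65; total kept: 7 × 30 − 65 = 145.
The group account pays out 4.1 × 65 = 266.50 in aggregate.
Group total = 145 + 266.50 = 411.50.

411.50 points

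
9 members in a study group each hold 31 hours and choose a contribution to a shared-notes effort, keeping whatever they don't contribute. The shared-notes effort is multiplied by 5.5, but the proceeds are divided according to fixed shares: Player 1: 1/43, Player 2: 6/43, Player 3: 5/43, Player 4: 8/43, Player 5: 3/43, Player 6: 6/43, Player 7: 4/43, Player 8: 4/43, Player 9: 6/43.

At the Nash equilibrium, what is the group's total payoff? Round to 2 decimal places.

418.50 hours

Player j's private return per contributed unit is 5.5 × (j's share). Contributing is weakly dominant for j when that share is at least 1/5.5 = 0.1818, and contributing 0 is dominant otherwise.
Player 4 alone (share 8/43) is above the threshold, contributing 31; the remaining 8 contribute 0. Total contributed: 31.
The shared-notes effort pays out 5.5 × 31 = 170.50 in total (split across the unequal shares, but the aggregate is all that matters for the group sum).
The 8 free-riders keep 31 each, adding 248. Group total = 248 + 170.50 = 418.50.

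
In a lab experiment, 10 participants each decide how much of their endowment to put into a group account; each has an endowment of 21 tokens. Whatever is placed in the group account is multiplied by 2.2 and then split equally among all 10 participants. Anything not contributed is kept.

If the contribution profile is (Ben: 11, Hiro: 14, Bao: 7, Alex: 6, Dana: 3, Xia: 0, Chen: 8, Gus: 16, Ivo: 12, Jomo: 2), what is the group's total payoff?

Total contributed: 11 + 14 + 7 + 6 + 3 + 0 + 8 + 16 + 12 + 2 = 79; total kept: 10 × 21 − 79 = 131.
The group account pays out 2.2 × 79 = 173.80 in aggregate.
Group total = 131 + 173.80 = 304.80.

304.80 tokens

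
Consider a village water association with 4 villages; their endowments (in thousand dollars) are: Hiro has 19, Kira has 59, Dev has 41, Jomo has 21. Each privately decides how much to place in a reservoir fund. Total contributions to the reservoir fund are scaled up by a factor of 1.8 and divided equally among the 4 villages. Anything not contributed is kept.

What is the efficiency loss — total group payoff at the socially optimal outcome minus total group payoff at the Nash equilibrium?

The private return per contributed unit is 1.8/4 = 0.4500 < 1 for every player regardless of endowment, so the Nash equilibrium is zero contribution and the group total is Σ E_j = 19 + 59 + 41 + 21 = 140.
Each contributed unit returns 1.800 to the group, so the social optimum is full contribution by everyone: group total = 1.800 × 140 = 252.00.
Efficiency loss = (1.800 − 1) × 140 = 112.00.

112.00 thousand dollars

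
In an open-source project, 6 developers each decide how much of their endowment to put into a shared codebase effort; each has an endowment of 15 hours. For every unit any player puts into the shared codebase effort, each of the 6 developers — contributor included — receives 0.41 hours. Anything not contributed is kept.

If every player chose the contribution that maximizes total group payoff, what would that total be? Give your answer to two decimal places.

Each contributed unit returns 2.460 to the group as a whole (0.41 to each of 6 players), which exceeds 1, so the social optimum is full contribution: group total = 2.460 × 90 = 221.40.

221.40 hours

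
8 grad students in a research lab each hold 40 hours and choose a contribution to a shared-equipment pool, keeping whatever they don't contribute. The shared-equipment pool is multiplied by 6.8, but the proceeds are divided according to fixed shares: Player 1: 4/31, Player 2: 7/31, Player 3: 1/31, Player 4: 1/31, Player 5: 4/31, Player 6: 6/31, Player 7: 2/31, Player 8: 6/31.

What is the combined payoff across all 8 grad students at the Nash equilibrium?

1016.00 hours

Each unit j contributes comes back to j as 6.8 × (j's share), so j prefers to contribute only if that share exceeds 1/6.8 = 0.1471; otherwise keeping the unit dominates.
The shares above 0.1471 belong to Player 2, Player 6 and Player 8, contributing 40 each; the remaining 5 contribute 0. Total contributed: 120.
The shared-equipment pool pays out 6.8 × 120 = 816.00 in total (split across the unequal shares, but the aggregate is all that matters for the group sum).
The 5 free-riders keep 40 each, adding 200. Group total = 200 + 816.00 = 1016.00.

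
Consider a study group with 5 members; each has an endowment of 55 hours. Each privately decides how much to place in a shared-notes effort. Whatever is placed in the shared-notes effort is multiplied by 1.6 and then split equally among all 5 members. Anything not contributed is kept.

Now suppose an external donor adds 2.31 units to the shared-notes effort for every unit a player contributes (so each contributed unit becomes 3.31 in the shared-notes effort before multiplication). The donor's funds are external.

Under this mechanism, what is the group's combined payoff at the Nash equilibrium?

1456.40 hours

The effective private return per unit is now 1.6 × 3.31 / 5 = 1.0592 > 1, so every player's dominant strategy flips to full contribution.
So the Nash equilibrium is full contribution by all 5; the group earns 1.6 × 3.31 × 275 = 1456.40.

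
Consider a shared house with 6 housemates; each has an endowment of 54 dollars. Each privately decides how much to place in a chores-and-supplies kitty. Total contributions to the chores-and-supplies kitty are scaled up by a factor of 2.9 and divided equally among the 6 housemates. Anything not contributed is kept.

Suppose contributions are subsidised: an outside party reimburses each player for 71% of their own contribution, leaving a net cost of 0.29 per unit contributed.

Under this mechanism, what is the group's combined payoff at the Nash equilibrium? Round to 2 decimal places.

With the mechanism, a contributed unit returns (2.9/6) / 0.29 = 1.6667 per unit of net cost to the contributor — now above 1 — so contributing fully is weakly dominant for every player.
At the Nash equilibrium everyone contributes 54. Group total payoff = 6 × (54 × 0.71 + 2.9 × 54) = 1169.64.

1169.64 dollars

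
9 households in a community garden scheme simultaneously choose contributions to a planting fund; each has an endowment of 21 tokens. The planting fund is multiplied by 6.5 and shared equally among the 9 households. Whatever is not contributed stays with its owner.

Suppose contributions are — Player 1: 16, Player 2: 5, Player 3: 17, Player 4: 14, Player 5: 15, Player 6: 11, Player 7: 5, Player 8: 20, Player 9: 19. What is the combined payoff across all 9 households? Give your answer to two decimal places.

860.00 tokens

Total contributed: 16 + 5 + 17 + 14 + 15 + 11 + 5 + 20 + 19 = 122; total kept: 9 × 21 − 122 = 67.
The planting fund pays out 6.5 × 122 = 793.00 in aggregate.
Group total = 67 + 793.00 = 860.00.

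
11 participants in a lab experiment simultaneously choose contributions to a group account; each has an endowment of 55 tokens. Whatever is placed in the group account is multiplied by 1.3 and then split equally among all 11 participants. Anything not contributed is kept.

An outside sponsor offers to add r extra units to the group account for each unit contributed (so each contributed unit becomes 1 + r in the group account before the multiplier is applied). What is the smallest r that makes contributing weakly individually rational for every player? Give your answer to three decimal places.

With matching at rate r, one contributed unit becomes (1 + r) in the group account and returns 1.3 × (1 + r) / 11 to the contributor.
Setting this equal to 1: 1 + r = 11/1.3 = 8.4615.
So the minimum matching rate is r = 8.4615 − 1 = 7.462.

7.462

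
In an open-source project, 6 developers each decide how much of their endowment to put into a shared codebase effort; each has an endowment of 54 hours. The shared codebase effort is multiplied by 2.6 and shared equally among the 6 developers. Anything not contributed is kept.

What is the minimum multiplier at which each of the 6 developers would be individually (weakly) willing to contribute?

A contributed unit returns (multiplier)/6 to its contributor.
This reaches 1 exactly when the multiplier is 6.

6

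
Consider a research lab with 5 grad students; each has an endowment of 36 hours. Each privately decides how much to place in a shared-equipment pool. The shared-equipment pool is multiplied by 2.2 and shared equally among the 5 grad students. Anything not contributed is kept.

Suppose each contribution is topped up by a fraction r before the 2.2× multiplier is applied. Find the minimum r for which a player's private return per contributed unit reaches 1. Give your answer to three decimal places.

1.273

With matching at rate r, one contributed unit becomes (1 + r) in the shared-equipment pool and returns 2.2 × (1 + r) / 5 to the contributor.
Setting this equal to 1: 1 + r = 5/2.2 = 2.2727.
So the minimum matching rate is r = 2.2727 − 1 = 1.273.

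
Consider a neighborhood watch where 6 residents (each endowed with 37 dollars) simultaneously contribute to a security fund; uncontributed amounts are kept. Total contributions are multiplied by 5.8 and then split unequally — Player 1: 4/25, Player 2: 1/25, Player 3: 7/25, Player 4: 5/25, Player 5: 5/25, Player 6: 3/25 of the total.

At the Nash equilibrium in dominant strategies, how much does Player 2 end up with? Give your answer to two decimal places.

62.75 dollars

Each unit j contributes comes back to j as 5.8 × (j's share), so j prefers to contribute only if that share exceeds 1/5.8 = 0.1724; otherwise keeping the unit dominates.
Player 3, Player 4 and Player 5 clear that bar, contributing 37 each; the remaining 3 contribute 0. Total contributed: 111.
Player 2 keeps 37 and receives 5.8 × 111 × 1/25 = 25.75 from the security fund, for a payoff of 62.75.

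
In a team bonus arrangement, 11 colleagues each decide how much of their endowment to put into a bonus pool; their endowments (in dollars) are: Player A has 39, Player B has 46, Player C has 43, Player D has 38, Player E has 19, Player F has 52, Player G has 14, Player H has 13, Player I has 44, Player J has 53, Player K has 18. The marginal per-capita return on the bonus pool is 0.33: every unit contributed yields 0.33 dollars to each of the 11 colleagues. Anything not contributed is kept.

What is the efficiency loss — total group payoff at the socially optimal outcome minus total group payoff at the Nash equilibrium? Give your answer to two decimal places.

The private return per contributed unit is 0.33 < 1 for everyone, so the Nash equilibrium is zero contribution and the group total is Σ E_j = 39 + 46 + 43 + 38 + 19 + 52 + 14 + 13 + 44 + 53 + 18 = 379.
Each contributed unit returns 3.630 to the group, so the social optimum is full contribution by everyone: group total = 3.630 × 379 = 1375.77.
Efficiency loss = (3.630 − 1) × 379 = 996.77.

996.77 dollars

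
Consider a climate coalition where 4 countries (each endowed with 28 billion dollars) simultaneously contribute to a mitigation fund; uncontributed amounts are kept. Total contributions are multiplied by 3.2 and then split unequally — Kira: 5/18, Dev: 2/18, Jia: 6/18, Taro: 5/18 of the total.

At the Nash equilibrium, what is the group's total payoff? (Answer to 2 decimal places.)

For player j, contributing a unit is worthwhile iff 3.2 × (j's share) ≥ 1, i.e. iff j's share is at least 0.3125.
The only share above 0.3125 is Jia's 6/18, contributing 28; the remaining 3 contribute 0. Total contributed: 28.
The mitigation fund pays out 3.2 × 28 = 89.60 in total (split across the unequal shares, but the aggregate is all that matters for the group sum).
The 3 free-riders keep 28 each, adding 84. Group total = 84 + 89.60 = 173.60.

173.60 billion dollars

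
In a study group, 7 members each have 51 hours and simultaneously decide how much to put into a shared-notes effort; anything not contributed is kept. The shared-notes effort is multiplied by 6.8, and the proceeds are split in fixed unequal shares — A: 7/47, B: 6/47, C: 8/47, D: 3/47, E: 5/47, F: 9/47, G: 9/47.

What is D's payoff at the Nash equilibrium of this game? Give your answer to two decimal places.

A player with share s gets back 6.8·s per unit contributed, so full contribution is dominant for anyone with s > 1/6.8 = 0.1471 and zero contribution is dominant for anyone below.
The shares above 0.1471 belong to A, C, F and G, contributing 51 each; the remaining 3 contribute 0. Total contributed: 204.
D keeps 51 and receives 6.8 × 204 × 3/47 = 88.54 from the shared-notes effort, for a payoff of 139.54.

139.54 hours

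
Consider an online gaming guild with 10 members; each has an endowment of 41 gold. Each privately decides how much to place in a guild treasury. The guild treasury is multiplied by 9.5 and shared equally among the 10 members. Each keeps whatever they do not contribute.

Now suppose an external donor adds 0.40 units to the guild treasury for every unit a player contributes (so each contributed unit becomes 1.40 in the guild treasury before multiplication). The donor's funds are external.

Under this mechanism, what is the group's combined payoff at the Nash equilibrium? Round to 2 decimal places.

5453.00 gold

The effective private return per unit is now 9.5 × 1.40 / 10 = 1.3300 > 1, so every player's dominant strategy flips to full contribution.
So the Nash equilibrium is full contribution by all 10; the group earns 9.5 × 1.40 × 410 = 5453.00.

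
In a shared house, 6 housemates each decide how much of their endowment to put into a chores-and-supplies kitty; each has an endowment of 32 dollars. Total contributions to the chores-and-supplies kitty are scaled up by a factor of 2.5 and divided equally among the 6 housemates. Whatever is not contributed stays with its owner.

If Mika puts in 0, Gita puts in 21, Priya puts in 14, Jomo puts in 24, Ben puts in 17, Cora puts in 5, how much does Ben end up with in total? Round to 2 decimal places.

48.75 dollars

Total contributed: 0 + 21 + 14 + 24 + 17 + 5 = 81.
Each receives 2.5 × 81 / 6 = 33.75 from the chores-and-supplies kitty.
Ben keeps 32 − 17 = 15, so Ben's payoff is 15 + 33.75 = 48.75.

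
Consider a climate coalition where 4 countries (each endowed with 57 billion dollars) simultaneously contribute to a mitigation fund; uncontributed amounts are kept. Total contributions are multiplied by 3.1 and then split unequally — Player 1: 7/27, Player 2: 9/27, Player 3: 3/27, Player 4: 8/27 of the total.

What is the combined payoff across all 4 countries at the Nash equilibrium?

347.70 billion dollars

Player j's private return per contributed unit is 3.1 × (j's share). Contributing is weakly dominant for j when that share is at least 1/3.1 = 0.3226, and contributing 0 is dominant otherwise.
Player 2 alone (share 9/27) is above the threshold, contributing 57; the remaining 3 contribute 0. Total contributed: 57.
The mitigation fund pays out 3.1 × 57 = 176.70 in total (split across the unequal shares, but the aggregate is all that matters for the group sum).
The 3 free-riders keep 57 each, adding 171. Group total = 171 + 176.70 = 347.70.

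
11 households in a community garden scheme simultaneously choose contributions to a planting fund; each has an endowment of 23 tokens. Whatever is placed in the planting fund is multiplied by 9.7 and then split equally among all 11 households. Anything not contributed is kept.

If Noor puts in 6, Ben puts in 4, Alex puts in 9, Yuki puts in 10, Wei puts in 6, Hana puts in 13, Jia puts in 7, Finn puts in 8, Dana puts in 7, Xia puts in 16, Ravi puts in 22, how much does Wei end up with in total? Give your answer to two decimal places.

112.24 tokens

Total contributed: 6 + 4 + 9 + 10 + 6 + 13 + 7 + 8 + 7 + 16 + 22 = 108.
Each receives 9.7 × 108 / 11 = 95.24 from the planting fund.
Wei keeps 23 − 6 = 17, so Wei's payoff is 17 + 95.24 = 112.24.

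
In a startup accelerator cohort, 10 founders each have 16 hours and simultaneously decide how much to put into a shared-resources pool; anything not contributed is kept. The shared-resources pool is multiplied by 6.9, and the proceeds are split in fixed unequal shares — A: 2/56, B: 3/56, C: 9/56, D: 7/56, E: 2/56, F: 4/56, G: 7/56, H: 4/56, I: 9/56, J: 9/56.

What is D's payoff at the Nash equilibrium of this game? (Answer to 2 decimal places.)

Player j's private return per contributed unit is 6.9 × (j's share). Contributing is weakly dominant for j when that share is at least 1/6.9 = 0.1449, and contributing 0 is dominant otherwise.
The shares above 0.1449 belong to C, I and J, contributing 16 each; the remaining 7 contribute 0. Total contributed: 48.
D keeps 16 and receives 6.9 × 48 × 7/56 = 41.40 from the shared-resources pool, for a payoff of 57.40.

57.40 hours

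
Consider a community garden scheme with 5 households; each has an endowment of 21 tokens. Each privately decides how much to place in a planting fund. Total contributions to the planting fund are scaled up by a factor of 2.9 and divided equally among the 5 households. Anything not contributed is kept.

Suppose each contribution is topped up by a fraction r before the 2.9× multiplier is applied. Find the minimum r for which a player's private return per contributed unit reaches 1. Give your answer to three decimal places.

With matching at rate r, one contributed unit becomes (1 + r) in the planting fund and returns 2.9 × (1 + r) / 5 to the contributor.
Setting this equal to 1: 1 + r = 5/2.9 = 1.7241.
So the minimum matching rate is r = 1.7241 − 1 = 0.724.

0.724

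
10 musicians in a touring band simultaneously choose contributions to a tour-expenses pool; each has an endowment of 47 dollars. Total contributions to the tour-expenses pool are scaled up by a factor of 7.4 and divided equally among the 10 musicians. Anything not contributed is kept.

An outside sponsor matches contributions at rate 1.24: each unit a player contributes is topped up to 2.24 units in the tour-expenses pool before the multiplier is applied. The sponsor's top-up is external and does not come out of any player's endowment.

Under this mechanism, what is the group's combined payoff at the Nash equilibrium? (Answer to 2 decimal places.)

Under the mechanism each unit contributed yields 7.4 × 2.24 / 10 = 1.6576 back to its contributor per unit of net cost, which exceeds 1, making full contribution the dominant choice for everyone.
So the Nash equilibrium is full contribution by all 10; the group earns 7.4 × 2.24 × 470 = 7790.72.

7790.72 dollars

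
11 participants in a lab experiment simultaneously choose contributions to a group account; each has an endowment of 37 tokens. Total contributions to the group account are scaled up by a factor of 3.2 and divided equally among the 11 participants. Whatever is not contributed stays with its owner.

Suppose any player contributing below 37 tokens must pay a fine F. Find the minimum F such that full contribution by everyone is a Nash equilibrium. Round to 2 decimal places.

26.24 tokens

Given the others contribute fully, the best deviation is to contribute 0 (any partial contribution still incurs the fine and gives up units whose private return 0.2909 is below 1).
Deviating from 37 to 0 saves 37 tokens but forfeits the deviator's share of the drop in the group account: 3.2/11 × 37 = 10.76.
So the deviation gain is 37 − 10.76 = 26.24, and the fine must be at least 26.24 tokens to wipe it out.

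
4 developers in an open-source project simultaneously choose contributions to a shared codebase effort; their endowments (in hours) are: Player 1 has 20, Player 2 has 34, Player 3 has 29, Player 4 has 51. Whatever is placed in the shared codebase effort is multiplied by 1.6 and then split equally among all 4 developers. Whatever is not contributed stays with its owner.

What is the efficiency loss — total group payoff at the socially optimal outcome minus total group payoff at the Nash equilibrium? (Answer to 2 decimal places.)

80.40 hours

The private return per contributed unit is 1.6/4 = 0.4000 < 1 for every player regardless of endowment, so the Nash equilibrium is zero contribution and the group total is Σ E_j = 20 + 34 + 29 + 51 = 134.
Each contributed unit returns 1.600 to the group, so the social optimum is full contribution by everyone: group total = 1.600 × 134 = 214.40.
Efficiency loss = (1.600 − 1) × 134 = 80.40.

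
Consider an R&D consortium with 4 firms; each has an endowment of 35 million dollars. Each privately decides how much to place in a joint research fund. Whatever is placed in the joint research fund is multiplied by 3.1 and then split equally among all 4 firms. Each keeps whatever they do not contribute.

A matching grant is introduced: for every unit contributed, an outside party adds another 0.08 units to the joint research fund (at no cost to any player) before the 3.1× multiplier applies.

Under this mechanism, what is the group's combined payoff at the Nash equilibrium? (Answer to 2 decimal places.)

The effective private return is 3.1 × 1.08 / 4 = 0.8370, which is still under 1, so the mechanism doesn't change anyone's dominant strategy: zero contribution.
Everyone keeps their endowment and the group total is 4 × 35 = 140.

140.00 million dollars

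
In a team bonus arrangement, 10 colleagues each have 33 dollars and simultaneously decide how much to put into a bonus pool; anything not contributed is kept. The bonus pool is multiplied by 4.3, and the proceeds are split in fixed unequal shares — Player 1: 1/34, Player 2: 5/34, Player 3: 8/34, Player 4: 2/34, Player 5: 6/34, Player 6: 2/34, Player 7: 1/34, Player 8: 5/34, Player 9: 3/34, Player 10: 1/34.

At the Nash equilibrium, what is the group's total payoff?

Each unit j contributes comes back to j as 4.3 × (j's share), so j prefers to contribute only if that share exceeds 1/4.3 = 0.2326; otherwise keeping the unit dominates.
Player 3 alone (share 8/34) is above the threshold, contributing 33; the remaining 9 contribute 0. Total contributed: 33.
The bonus pool pays out 4.3 × 33 = 141.90 in total (split across the unequal shares, but the aggregate is all that matters for the group sum).
The 9 free-riders keep 33 each, adding 297. Group total = 297 + 141.90 = 438.90.

438.90 dollars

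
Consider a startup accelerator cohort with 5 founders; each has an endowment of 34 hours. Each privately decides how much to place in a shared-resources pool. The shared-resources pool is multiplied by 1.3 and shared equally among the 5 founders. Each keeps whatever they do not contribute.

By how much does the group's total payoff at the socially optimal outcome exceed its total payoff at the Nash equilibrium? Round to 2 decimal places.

51.00 hours

Each contributed unit returns 1.3/5 = 0.2600 to its contributor — below 1 — so contributing 0 is dominant for every player. At the Nash equilibrium everyone keeps their 34, and the group total is 5 × 34 = 170.
Each contributed unit returns 1.300 to the group as a whole (0.2600 to each of 5 players), which exceeds 1, so the social optimum is full contribution: group total = 1.300 × 170 = 221.00.
Efficiency loss = 221.00 − 170 = 51.00.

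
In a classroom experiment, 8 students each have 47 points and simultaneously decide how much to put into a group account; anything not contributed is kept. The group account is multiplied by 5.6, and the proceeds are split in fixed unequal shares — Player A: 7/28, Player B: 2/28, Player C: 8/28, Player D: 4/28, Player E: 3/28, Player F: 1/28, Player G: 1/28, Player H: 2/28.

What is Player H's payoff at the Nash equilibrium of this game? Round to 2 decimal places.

84.60 points

Each unit j contributes comes back to j as 5.6 × (j's share), so j prefers to contribute only if that share exceeds 1/5.6 = 0.1786; otherwise keeping the unit dominates.
The shares above 0.1786 belong to Player A and Player C, contributing 47 each; the remaining 6 contribute 0. Total contributed: 94.
Player H keeps 47 and receives 5.6 × 94 × 2/28 = 37.60 from the group account, for a payoff of 84.60.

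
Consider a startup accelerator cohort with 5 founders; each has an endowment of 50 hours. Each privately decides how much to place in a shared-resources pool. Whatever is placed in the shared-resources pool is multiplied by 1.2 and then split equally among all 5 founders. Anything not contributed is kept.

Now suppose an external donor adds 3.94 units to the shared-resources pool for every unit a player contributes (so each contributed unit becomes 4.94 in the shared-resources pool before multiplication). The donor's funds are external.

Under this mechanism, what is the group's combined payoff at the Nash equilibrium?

The effective private return per unit is now 1.2 × 4.94 / 5 = 1.1856 > 1, so every player's dominant strategy flips to full contribution.
At the Nash equilibrium everyone contributes 50. Group total payoff = 1.2 × 4.94 × 250 = 1482.00.

1482.00 hours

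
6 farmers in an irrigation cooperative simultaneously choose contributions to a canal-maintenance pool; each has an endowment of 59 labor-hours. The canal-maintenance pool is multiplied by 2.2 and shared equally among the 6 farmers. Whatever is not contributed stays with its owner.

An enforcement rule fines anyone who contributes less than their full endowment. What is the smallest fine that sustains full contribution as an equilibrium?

Given the others contribute fully, the best deviation is to contribute 0 (any partial contribution still incurs the fine and gives up units whose private return 0.3667 is below 1).
Deviating from 59 to 0 saves 59 labor-hours but forfeits the deviator's share of the drop in the canal-maintenance pool: 2.2/6 × 59 = 21.63.
So the deviation gain is 59 − 21.63 = 37.37, and the fine must be at least 37.37 labor-hours to wipe it out.

37.37 labor-hours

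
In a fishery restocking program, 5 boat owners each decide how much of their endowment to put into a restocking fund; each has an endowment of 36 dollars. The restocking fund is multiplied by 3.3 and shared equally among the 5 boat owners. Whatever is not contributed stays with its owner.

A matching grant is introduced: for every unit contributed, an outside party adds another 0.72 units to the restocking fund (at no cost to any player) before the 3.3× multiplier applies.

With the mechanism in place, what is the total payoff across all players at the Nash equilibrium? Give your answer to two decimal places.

Under the mechanism each unit contributed yields 3.3 × 1.72 / 5 = 1.1352 back to its contributor per unit of net cost, which exceeds 1, making full contribution the dominant choice for everyone.
So the Nash equilibrium is full contribution by all 5; the group earns 3.3 × 1.72 × 180 = 1021.68.

1021.68 dollars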